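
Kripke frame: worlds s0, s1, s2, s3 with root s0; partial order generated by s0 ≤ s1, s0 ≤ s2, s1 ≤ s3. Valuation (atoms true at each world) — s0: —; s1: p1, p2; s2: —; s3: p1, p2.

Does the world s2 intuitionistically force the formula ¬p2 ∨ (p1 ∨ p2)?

s2 ⊩ ¬p2 ∨ (p1 ∨ p2) via the disjunct ¬p2.

Yes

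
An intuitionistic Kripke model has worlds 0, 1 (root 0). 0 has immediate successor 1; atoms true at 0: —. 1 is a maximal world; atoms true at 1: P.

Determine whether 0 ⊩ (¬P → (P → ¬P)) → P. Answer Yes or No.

No

0 ⊮ (¬P → (P → ¬P)) → P: already at 0 itself, 0 ⊩ ¬P → (P → ¬P) but 0 ⊮ P.
0 lacks atom P, so 0 ⊮ P.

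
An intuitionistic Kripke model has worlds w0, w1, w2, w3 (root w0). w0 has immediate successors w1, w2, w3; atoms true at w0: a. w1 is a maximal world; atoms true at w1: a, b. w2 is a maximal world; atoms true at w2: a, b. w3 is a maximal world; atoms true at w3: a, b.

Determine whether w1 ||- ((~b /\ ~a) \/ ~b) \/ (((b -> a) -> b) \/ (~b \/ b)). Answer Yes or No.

w1 ||- ((~b /\ ~a) \/ ~b) \/ (((b -> a) -> b) \/ (~b \/ b)) via the disjunct ((b -> a) -> b) \/ (~b \/ b).

Yes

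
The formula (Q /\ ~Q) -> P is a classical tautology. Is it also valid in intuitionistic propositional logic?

This is an instance of ex falso quodlibet, which is intuitionistically derivable.
No world can force both Q and ~Q, so the antecedent Q /\ ~Q is never forced and the implication holds vacuously at every world.

Yes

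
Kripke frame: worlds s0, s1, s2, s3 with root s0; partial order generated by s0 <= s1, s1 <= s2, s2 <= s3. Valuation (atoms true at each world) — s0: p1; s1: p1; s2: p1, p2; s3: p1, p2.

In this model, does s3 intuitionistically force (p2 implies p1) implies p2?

Yes

s3 forces (p2 implies p1) implies p2: every world accessible from s3 that forces p2 implies p1 (namely s3) also forces p2.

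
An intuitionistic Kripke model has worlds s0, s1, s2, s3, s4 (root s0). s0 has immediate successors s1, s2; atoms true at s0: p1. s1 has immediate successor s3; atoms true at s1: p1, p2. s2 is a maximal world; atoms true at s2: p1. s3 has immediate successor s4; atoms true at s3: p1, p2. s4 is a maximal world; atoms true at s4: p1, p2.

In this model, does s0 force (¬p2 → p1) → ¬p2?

s0 ⊮ (¬p2 → p1) → ¬p2: already at s0 itself, s0 ⊩ ¬p2 → p1 but s0 ⊮ ¬p2.
s0 ⊮ ¬p2 since s1 is accessible from s0 and s1 ⊩ p2.

No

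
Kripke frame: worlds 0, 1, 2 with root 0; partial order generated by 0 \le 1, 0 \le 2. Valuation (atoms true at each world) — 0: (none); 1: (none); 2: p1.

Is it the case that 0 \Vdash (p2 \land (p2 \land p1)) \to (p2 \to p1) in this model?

Yes

0 \Vdash (p2 \land (p2 \land p1)) \to (p2 \to p1) vacuously: no world accessible from 0 forces the antecedent p2 \land (p2 \land p1).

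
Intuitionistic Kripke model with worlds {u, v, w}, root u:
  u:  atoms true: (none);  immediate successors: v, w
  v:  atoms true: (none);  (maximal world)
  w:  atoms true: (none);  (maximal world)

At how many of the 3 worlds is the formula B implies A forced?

3

u: forces it.
v: forces it.
w: forces it.
Worlds forcing the formula: {u, v, w}.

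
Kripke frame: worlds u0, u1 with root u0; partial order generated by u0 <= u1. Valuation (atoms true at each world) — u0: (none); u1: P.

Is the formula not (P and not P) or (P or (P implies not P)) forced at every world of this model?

Yes

u0 forces not (P and not P) or (P or (P implies not P)) via the disjunct not (P and not P).
Since the root u0 forces not (P and not P) or (P or (P implies not P)) and forcing is persistent (monotone upward), every world forces it.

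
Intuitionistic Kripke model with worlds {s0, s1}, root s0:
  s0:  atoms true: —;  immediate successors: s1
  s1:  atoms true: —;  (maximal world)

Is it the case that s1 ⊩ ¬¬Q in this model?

s1 ⊮ ¬¬Q since s1 is accessible from s1 and s1 ⊩ ¬Q.
s1 ⊩ ¬Q: no world accessible from s1 forces Q.

No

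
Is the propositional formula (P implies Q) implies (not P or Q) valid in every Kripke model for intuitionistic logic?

This is the material-implication-as-disjunction principle, which is not intuitionistically valid.
A Kripke countermodel: worlds s0, s1; order generated by s0 <= s1; atoms true at each world — s0:{}; s1:{P,Q}.
s0 does not force (P implies Q) implies (not P or Q): already at s0 itself, s0 forces P implies Q but s0 does not force not P or Q.
s0 does not force not P or Q: neither disjunct is forced at s0.
s0 does not force not P since s1 is accessible from s0 and s1 forces P.
So the root s0 does not force the formula.

No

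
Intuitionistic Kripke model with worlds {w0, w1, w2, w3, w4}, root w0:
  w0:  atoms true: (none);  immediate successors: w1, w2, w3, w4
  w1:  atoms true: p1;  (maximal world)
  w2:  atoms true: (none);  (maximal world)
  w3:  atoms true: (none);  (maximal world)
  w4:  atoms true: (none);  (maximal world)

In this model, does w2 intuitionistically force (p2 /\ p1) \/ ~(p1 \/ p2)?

Yes

w2 ||- (p2 /\ p1) \/ ~(p1 \/ p2) via the disjunct ~(p1 \/ p2).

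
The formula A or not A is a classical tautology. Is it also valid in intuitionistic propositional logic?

No

This is the law of excluded middle, which is not intuitionistically valid.
A Kripke countermodel: worlds u, v; order generated by u <= v; atoms true at each world — u:{}; v:{A}.
u does not force A or not A: neither disjunct is forced at u.
u lacks atom A, so u does not force A.
So the root u does not force the formula.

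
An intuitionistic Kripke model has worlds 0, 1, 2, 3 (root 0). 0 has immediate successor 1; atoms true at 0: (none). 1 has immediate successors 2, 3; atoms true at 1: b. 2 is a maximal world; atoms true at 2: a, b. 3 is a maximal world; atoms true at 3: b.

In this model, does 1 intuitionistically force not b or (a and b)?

1 does not force not b or (a and b): neither disjunct is forced at 1.
1 does not force not b since 1 is accessible from 1 and 1 forces b.

No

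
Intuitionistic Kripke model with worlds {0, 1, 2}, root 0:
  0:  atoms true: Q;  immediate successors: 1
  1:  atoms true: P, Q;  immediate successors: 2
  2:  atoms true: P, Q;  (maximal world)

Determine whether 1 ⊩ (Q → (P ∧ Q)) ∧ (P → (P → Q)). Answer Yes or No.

Yes

1 ⊩ (Q → (P ∧ Q)) ∧ (P → (P → Q)) since 1 forces both conjuncts.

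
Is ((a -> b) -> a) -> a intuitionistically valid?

This is Peirce's law, which is not intuitionistically valid.
A Kripke countermodel: worlds 0, 1; order generated by 0 <= 1; atoms true at each world — 0:{}; 1:{a}.
0 ||-/- ((a -> b) -> a) -> a: already at 0 itself, 0 ||- (a -> b) -> a but 0 ||-/- a.
0 lacks atom a, so 0 ||-/- a.
So the root 0 does not force the formula.

No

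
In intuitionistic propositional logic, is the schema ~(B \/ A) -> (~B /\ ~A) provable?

This is a constructively valid De Morgan direction (negated disjunction to conjunction of negations), which is intuitionistically derivable.
From ~(B \/ A): if B held then B \/ A would, contradiction — so ~B; similarly ~A.

Yes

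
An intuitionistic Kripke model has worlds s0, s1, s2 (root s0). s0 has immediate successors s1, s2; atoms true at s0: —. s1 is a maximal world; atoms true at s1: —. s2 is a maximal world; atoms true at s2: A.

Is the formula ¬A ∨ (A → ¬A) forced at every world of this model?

No

Not every world: s0 ⊮ ¬A ∨ (A → ¬A).
s0 ⊮ ¬A ∨ (A → ¬A): neither disjunct is forced at s0.
s0 ⊮ ¬A since s2 is accessible from s0 and s2 ⊩ A.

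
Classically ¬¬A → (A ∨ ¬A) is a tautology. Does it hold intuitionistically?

No

This is a variant of double-negation elimination (deriving excluded middle from double negation), which is not intuitionistically valid.
A Kripke countermodel: worlds a, b; order generated by a ≤ b; atoms true at each world — a:{}; b:{A}.
a ⊮ ¬¬A → (A ∨ ¬A): already at a itself, a ⊩ ¬¬A but a ⊮ A ∨ ¬A.
a ⊮ A ∨ ¬A: neither disjunct is forced at a.
a lacks atom A, so a ⊮ A.
So the root a does not force the formula.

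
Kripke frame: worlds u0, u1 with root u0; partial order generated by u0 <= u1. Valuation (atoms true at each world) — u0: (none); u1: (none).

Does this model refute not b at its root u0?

u0 forces not b: no world accessible from u0 forces b.
So the root u0 forces not b; the model is not a countermodel.

No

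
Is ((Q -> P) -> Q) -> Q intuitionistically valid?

This is Peirce's law, which is not intuitionistically valid.
A Kripke countermodel: worlds u0, u1; order generated by u0 <= u1; atoms true at each world — u0:{}; u1:{Q}.
u0 ||-/- ((Q -> P) -> Q) -> Q: already at u0 itself, u0 ||- (Q -> P) -> Q but u0 ||-/- Q.
u0 lacks atom Q, so u0 ||-/- Q.
So the root u0 does not force the formula.

No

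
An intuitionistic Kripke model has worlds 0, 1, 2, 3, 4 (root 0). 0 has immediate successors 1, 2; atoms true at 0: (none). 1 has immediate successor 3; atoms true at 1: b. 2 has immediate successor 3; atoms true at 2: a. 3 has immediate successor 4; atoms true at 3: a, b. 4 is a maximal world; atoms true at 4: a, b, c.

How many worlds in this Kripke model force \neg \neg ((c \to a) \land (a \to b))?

0: forces it.
1: forces it.
2: forces it.
3: forces it.
4: forces it.
Worlds forcing the formula: {0, 1, 2, 3, 4}.

5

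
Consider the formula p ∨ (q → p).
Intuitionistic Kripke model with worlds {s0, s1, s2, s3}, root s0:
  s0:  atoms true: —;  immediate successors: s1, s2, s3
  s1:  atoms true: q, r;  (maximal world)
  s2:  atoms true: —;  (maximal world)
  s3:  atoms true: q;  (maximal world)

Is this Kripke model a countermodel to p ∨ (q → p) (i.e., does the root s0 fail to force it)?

s0 ⊮ p ∨ (q → p): neither disjunct is forced at s0.
s0 lacks atom p, so s0 ⊮ p.
So the root s0 does not force p ∨ (q → p); the model is a countermodel.

Yes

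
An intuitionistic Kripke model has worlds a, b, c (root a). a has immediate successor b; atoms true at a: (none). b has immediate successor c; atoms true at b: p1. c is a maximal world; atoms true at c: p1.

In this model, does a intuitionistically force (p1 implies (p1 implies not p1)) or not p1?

a does not force (p1 implies (p1 implies not p1)) or not p1: neither disjunct is forced at a.
a does not force p1 implies (p1 implies not p1): at the accessible world b, b forces p1 but b does not force p1 implies not p1.
b does not force p1 implies not p1: already at b itself, b forces p1 but b does not force not p1.
b does not force not p1 since b is accessible from b and b forces p1.

No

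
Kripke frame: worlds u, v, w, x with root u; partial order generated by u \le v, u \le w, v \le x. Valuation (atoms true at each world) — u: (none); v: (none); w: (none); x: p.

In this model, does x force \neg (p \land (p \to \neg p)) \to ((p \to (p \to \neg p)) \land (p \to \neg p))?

No

x \nVdash \neg (p \land (p \to \neg p)) \to ((p \to (p \to \neg p)) \land (p \to \neg p)): already at x itself, x \Vdash \neg (p \land (p \to \neg p)) but x \nVdash (p \to (p \to \neg p)) \land (p \to \neg p).
x \nVdash (p \to (p \to \neg p)) \land (p \to \neg p) since x fails p \to (p \to \neg p).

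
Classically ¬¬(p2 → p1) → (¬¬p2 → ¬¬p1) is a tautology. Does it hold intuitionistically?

Yes

This is the distribution of double negation over implication, which is intuitionistically derivable.
Assume ¬¬(p2 → p1) and ¬¬p2; suppose ¬p1. Then p2 → p1 would give ¬p2 (by contraposition), contradicting ¬¬p2; so ¬(p2 → p1), contradicting ¬¬(p2 → p1). Hence ¬¬p1.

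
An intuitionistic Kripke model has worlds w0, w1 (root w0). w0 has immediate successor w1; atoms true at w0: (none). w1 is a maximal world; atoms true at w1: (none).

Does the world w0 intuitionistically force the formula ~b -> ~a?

Yes

w0 ||- ~b -> ~a: every world accessible from w0 that forces ~b (namely w0, w1) also forces ~a.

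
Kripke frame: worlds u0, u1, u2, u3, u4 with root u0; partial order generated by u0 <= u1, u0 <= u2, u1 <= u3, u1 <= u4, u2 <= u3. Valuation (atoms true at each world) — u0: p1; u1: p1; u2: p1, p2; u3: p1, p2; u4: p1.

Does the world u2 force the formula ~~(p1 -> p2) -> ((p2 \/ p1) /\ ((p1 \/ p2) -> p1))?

Yes

u2 ||- ~~(p1 -> p2) -> ((p2 \/ p1) /\ ((p1 \/ p2) -> p1)): every world accessible from u2 that forces ~~(p1 -> p2) (namely u2, u3) also forces (p2 \/ p1) /\ ((p1 \/ p2) -> p1).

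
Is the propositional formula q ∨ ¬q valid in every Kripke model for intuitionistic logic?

No

This is the law of excluded middle, which is not intuitionistically valid.
A Kripke countermodel: worlds s0, s1; order generated by s0 ≤ s1; atoms true at each world — s0:{}; s1:{q}.
s0 ⊮ q ∨ ¬q: neither disjunct is forced at s0.
s0 lacks atom q, so s0 ⊮ q.
So the root s0 does not force the formula.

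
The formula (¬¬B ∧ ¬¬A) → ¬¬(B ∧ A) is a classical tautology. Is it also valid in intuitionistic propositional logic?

This is the distribution of double negation over conjunction, which is intuitionistically derivable.
Assume ¬¬B, ¬¬A, and ¬(B ∧ A). From B we'd get ¬A (since B ∧ A is refuted), contradicting ¬¬A; so ¬B, contradicting ¬¬B.

Yes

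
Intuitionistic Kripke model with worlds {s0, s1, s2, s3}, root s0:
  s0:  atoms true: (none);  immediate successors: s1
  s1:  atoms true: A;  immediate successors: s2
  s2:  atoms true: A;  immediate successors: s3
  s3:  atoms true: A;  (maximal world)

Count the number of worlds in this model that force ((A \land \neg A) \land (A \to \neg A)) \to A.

4

s0: forces it.
s1: forces it.
s2: forces it.
s3: forces it.
Worlds forcing the formula: {s0, s1, s2, s3}.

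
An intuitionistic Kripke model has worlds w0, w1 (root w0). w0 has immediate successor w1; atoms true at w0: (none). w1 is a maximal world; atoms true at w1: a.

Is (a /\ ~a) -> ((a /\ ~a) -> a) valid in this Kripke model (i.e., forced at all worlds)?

w0 ||- (a /\ ~a) -> ((a /\ ~a) -> a) vacuously: no world accessible from w0 forces the antecedent a /\ ~a.
Since the root w0 forces (a /\ ~a) -> ((a /\ ~a) -> a) and forcing is persistent (monotone upward), every world forces it.

Yes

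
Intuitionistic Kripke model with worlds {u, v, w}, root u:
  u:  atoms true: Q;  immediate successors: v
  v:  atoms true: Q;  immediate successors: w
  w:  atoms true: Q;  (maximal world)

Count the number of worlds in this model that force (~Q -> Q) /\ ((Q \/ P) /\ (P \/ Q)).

3

u: forces it.
v: forces it.
w: forces it.
Worlds forcing the formula: {u, v, w}.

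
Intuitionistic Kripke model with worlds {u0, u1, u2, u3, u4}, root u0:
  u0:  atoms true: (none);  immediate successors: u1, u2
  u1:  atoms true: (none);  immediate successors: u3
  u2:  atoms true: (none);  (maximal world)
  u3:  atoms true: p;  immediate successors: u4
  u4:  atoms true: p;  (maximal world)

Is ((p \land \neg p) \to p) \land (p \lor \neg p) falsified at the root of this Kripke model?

u0 \nVdash ((p \land \neg p) \to p) \land (p \lor \neg p) since u0 fails p \lor \neg p.
So the root u0 does not force ((p \land \neg p) \to p) \land (p \lor \neg p); the model is a countermodel.

Yes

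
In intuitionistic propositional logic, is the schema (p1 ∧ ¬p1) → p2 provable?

Yes

This is an instance of ex falso quodlibet, which is intuitionistically derivable.
No world can force both p1 and ¬p1, so the antecedent p1 ∧ ¬p1 is never forced and the implication holds vacuously at every world.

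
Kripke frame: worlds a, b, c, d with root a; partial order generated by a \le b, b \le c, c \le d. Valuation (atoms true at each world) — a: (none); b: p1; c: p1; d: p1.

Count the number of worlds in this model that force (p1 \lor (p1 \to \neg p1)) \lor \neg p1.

a: does not force it — a \nVdash (p1 \lor (p1 \to \neg p1)) \lor \neg p1: neither disjunct is forced at a.
b: forces it.
c: forces it.
d: forces it.
Worlds forcing the formula: {b, c, d}.

3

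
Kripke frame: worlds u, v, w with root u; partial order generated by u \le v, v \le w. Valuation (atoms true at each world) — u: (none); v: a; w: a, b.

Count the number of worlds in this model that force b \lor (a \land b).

1

u: does not force it — u \nVdash b \lor (a \land b): neither disjunct is forced at u.
v: does not force it — v \nVdash b \lor (a \land b): neither disjunct is forced at v.
w: forces it.
Worlds forcing the formula: {w}.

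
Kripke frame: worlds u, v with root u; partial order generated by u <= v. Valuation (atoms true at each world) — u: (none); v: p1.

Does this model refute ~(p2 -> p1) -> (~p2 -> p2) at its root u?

u ||- ~(p2 -> p1) -> (~p2 -> p2) vacuously: no world accessible from u forces the antecedent ~(p2 -> p1).
So the root u forces ~(p2 -> p1) -> (~p2 -> p2); the model is not a countermodel.

No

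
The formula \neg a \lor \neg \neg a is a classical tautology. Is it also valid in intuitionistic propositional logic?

No

This is the weak law of excluded middle, which is not intuitionistically valid.
A Kripke countermodel: worlds w0, w1, w2; order generated by w0 \le w1, w0 \le w2; atoms true at each world — w0:{}; w1:{a}; w2:{}.
w0 \nVdash \neg a \lor \neg \neg a: neither disjunct is forced at w0.
w0 \nVdash \neg a since w1 is accessible from w0 and w1 \Vdash a.
So the root w0 does not force the formula.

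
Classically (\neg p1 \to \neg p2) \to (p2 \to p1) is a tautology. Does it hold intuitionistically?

No

This is the converse of contraposition, which is not intuitionistically valid.
A Kripke countermodel: worlds w0, w1; order generated by w0 \le w1; atoms true at each world — w0:{p2}; w1:{p1,p2}.
w0 \nVdash (\neg p1 \to \neg p2) \to (p2 \to p1): already at w0 itself, w0 \Vdash \neg p1 \to \neg p2 but w0 \nVdash p2 \to p1.
w0 \nVdash p2 \to p1: already at w0 itself, w0 \Vdash p2 but w0 \nVdash p1.
w0 lacks atom p1, so w0 \nVdash p1.
So the root w0 does not force the formula.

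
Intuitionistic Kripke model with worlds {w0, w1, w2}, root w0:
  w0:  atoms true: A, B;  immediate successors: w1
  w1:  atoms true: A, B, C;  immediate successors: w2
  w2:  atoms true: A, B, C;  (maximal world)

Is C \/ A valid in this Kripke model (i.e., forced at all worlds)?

w0 ||- C \/ A via the disjunct A.
Since the root w0 forces C \/ A and forcing is persistent (monotone upward), every world forces it.

Yes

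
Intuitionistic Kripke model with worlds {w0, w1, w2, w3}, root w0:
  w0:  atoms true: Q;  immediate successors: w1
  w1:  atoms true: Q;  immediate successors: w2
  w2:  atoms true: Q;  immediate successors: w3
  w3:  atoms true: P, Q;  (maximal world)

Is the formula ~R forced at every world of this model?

Yes

w0 ||- ~R: no world accessible from w0 forces R.
Since the root w0 forces ~R and forcing is persistent (monotone upward), every world forces it.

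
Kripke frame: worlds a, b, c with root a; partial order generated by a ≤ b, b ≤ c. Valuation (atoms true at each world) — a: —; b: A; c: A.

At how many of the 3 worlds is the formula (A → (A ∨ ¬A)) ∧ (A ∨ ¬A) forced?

a: does not force it — a ⊮ (A → (A ∨ ¬A)) ∧ (A ∨ ¬A) since a fails A ∨ ¬A.
b: forces it.
c: forces it.
Worlds forcing the formula: {b, c}.

2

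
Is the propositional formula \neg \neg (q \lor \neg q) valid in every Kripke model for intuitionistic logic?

This is the double negation of excluded middle, which is intuitionistically derivable.
Assuming \neg (q \lor \neg q): from q we'd get q \lor \neg q, so \neg q; but then q \lor \neg q again — contradiction. Hence \neg \neg (q \lor \neg q).

Yes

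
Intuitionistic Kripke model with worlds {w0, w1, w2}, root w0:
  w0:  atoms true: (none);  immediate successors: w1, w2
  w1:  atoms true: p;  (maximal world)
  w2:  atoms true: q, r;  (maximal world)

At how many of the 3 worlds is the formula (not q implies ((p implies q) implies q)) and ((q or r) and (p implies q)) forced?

1

w0: does not force it — w0 does not force (not q implies ((p implies q) implies q)) and ((q or r) and (p implies q)) since w0 fails (q or r) and (p implies q).
w1: does not force it.
w2: forces it.
Worlds forcing the formula: {w2}.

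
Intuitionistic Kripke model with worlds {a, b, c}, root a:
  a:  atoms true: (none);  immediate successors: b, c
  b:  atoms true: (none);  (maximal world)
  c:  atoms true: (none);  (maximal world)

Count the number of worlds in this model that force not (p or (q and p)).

a: forces it.
b: forces it.
c: forces it.
Worlds forcing the formula: {a, b, c}.

3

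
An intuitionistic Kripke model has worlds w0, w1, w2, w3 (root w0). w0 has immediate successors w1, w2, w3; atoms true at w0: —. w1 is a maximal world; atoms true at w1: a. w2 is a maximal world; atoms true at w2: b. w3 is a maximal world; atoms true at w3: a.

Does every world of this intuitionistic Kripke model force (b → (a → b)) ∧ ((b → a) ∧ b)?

Not every world: w0 ⊮ (b → (a → b)) ∧ ((b → a) ∧ b).
w0 ⊮ (b → (a → b)) ∧ ((b → a) ∧ b) since w0 fails (b → a) ∧ b.

No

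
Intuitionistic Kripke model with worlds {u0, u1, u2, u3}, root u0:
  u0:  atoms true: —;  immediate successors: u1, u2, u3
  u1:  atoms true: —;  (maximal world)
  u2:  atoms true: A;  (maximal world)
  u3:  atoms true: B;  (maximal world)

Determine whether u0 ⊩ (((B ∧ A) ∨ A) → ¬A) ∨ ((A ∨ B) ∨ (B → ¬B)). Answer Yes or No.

No

u0 ⊮ (((B ∧ A) ∨ A) → ¬A) ∨ ((A ∨ B) ∨ (B → ¬B)): neither disjunct is forced at u0.
u0 ⊮ ((B ∧ A) ∨ A) → ¬A: at the accessible world u2, u2 ⊩ (B ∧ A) ∨ A but u2 ⊮ ¬A.
u2 ⊮ ¬A since u2 is accessible from u2 and u2 ⊩ A.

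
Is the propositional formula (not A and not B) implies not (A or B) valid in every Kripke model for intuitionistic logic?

Yes

This is a constructively valid De Morgan direction (conjunction of negations to negated disjunction), which is intuitionistically derivable.
If both not A and not B hold at a world, no accessible world forces A or forces B, so none forces A or B.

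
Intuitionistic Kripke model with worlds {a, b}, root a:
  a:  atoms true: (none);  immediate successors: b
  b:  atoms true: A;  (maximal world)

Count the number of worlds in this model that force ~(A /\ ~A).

2

a: forces it.
b: forces it.
Worlds forcing the formula: {a, b}.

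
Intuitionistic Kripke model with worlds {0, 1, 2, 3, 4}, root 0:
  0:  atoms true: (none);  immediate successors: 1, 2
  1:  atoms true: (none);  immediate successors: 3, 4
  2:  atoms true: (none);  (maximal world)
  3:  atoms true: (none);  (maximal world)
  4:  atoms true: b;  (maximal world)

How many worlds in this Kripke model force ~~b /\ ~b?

0

0: does not force it — 0 ||-/- ~~b /\ ~b since 0 fails ~~b.
1: does not force it — 1 ||-/- ~~b /\ ~b since 1 fails ~~b.
2: does not force it — 2 ||-/- ~~b /\ ~b since 2 fails ~~b.
3: does not force it.
4: does not force it.
Worlds forcing the formula: { }.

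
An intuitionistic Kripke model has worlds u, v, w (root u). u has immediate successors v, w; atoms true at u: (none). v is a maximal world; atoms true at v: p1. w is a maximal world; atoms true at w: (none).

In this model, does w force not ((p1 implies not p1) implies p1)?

Yes

w forces not ((p1 implies not p1) implies p1): no world accessible from w forces (p1 implies not p1) implies p1.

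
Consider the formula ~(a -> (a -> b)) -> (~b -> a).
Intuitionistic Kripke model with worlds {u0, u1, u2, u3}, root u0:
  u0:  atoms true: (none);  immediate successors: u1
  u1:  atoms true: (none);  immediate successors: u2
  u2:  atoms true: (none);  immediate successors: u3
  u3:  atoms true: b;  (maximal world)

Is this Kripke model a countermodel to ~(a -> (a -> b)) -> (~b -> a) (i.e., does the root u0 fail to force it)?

No

u0 ||- ~(a -> (a -> b)) -> (~b -> a) vacuously: no world accessible from u0 forces the antecedent ~(a -> (a -> b)).
So the root u0 forces ~(a -> (a -> b)) -> (~b -> a); the model is not a countermodel.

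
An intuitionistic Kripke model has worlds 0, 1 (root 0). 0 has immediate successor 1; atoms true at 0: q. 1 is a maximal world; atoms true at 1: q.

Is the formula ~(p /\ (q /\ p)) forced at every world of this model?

0 ||- ~(p /\ (q /\ p)): no world accessible from 0 forces p /\ (q /\ p).
Since the root 0 forces ~(p /\ (q /\ p)) and forcing is persistent (monotone upward), every world forces it.

Yes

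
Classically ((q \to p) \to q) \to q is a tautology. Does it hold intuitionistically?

This is Peirce's law, which is not intuitionistically valid.
A Kripke countermodel: worlds w0, w1; order generated by w0 \le w1; atoms true at each world — w0:{}; w1:{q}.
w0 \nVdash ((q \to p) \to q) \to q: already at w0 itself, w0 \Vdash (q \to p) \to q but w0 \nVdash q.
w0 lacks atom q, so w0 \nVdash q.
So the root w0 does not force the formula.

No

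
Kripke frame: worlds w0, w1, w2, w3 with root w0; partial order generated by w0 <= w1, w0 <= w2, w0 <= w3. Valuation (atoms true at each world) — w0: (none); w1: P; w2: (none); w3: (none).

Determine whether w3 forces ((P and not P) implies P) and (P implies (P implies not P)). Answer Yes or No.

Yes

w3 forces ((P and not P) implies P) and (P implies (P implies not P)) since w3 forces both conjuncts.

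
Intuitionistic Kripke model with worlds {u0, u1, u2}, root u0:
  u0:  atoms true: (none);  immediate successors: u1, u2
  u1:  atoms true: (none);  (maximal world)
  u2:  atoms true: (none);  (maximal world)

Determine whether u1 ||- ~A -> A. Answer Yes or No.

u1 ||-/- ~A -> A: already at u1 itself, u1 ||- ~A but u1 ||-/- A.
u1 lacks atom A, so u1 ||-/- A.

No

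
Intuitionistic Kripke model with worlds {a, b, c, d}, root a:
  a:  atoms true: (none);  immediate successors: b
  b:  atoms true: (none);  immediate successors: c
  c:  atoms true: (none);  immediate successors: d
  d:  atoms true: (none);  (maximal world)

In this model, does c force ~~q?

No

c ||-/- ~~q since c is accessible from c and c ||- ~q.
c ||- ~q: no world accessible from c forces q.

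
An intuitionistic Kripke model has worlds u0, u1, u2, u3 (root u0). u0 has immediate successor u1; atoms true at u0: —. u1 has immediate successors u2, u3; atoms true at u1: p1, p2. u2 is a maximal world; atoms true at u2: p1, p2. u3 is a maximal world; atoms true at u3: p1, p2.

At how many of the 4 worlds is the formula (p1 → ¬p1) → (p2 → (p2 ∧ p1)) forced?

u0: forces it.
u1: forces it.
u2: forces it.
u3: forces it.
Worlds forcing the formula: {u0, u1, u2, u3}.

4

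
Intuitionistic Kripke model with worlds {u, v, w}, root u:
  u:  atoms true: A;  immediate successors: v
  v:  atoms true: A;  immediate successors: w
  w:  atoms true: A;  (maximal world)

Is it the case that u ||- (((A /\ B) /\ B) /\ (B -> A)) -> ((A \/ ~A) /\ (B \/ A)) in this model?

Yes

u ||- (((A /\ B) /\ B) /\ (B -> A)) -> ((A \/ ~A) /\ (B \/ A)) vacuously: no world accessible from u forces the antecedent ((A /\ B) /\ B) /\ (B -> A).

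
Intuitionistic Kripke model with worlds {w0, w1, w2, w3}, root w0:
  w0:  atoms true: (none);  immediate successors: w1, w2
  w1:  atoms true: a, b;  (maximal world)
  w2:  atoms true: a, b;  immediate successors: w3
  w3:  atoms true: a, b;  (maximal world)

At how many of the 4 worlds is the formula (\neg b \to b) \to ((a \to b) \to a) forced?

w0: does not force it — w0 \nVdash (\neg b \to b) \to ((a \to b) \to a): already at w0 itself, w0 \Vdash \neg b \to b but w0 \nVdash (a \to b) \to a.
w1: forces it.
w2: forces it.
w3: forces it.
Worlds forcing the formula: {w1, w2, w3}.

3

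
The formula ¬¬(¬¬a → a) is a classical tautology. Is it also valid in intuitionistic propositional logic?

Yes

This is the double negation of double-negation elimination, which is intuitionistically derivable.
By Glivenko's theorem the double negation of any classical propositional tautology is intuitionistically provable; ¬¬a → a is classically a tautology.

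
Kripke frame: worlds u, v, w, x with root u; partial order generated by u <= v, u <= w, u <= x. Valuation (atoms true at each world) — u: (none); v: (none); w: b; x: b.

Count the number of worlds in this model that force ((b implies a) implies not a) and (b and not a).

2

u: does not force it — u does not force ((b implies a) implies not a) and (b and not a) since u fails b and not a.
v: does not force it — v does not force ((b implies a) implies not a) and (b and not a) since v fails b and not a.
w: forces it.
x: forces it.
Worlds forcing the formula: {w, x}.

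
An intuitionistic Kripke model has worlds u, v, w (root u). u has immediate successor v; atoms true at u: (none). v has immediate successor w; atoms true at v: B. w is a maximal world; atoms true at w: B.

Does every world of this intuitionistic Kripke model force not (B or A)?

Not every world: u does not force not (B or A).
u does not force not (B or A) since v is accessible from u and v forces B or A.
v forces B or A via the disjunct B.

No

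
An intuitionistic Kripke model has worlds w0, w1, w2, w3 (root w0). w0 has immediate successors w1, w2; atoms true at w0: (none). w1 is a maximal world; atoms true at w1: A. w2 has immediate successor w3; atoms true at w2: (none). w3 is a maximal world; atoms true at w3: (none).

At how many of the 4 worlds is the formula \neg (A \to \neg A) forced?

w0: does not force it — w0 \nVdash \neg (A \to \neg A) since w2 is accessible from w0 and w2 \Vdash A \to \neg A.
w1: forces it.
w2: does not force it.
w3: does not force it.
Worlds forcing the formula: {w1}.

1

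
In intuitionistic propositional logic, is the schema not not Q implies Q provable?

This is double-negation elimination, which is not intuitionistically valid.
A Kripke countermodel: worlds 0, 1; order generated by 0 <= 1; atoms true at each world — 0:{}; 1:{Q}.
0 does not force not not Q implies Q: already at 0 itself, 0 forces not not Q but 0 does not force Q.
0 lacks atom Q, so 0 does not force Q.
So the root 0 does not force the formula.

No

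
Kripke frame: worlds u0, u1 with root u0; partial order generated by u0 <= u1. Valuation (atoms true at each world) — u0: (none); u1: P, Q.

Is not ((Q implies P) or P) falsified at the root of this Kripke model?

Yes

u0 does not force not ((Q implies P) or P) since u0 is accessible from u0 and u0 forces (Q implies P) or P.
u0 forces (Q implies P) or P via the disjunct Q implies P.
So the root u0 does not force not ((Q implies P) or P); the model is a countermodel.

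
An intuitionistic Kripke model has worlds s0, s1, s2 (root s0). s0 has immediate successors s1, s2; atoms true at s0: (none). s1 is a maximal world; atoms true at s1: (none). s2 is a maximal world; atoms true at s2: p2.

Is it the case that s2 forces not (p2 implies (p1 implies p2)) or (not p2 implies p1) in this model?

s2 forces not (p2 implies (p1 implies p2)) or (not p2 implies p1) via the disjunct not p2 implies p1.

Yes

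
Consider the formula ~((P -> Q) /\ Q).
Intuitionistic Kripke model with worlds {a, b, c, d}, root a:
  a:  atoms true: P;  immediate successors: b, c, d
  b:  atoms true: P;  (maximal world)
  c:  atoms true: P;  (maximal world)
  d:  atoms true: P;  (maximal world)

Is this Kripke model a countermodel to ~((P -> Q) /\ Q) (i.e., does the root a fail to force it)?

No

a ||- ~((P -> Q) /\ Q): no world accessible from a forces (P -> Q) /\ Q.
So the root a forces ~((P -> Q) /\ Q); the model is not a countermodel.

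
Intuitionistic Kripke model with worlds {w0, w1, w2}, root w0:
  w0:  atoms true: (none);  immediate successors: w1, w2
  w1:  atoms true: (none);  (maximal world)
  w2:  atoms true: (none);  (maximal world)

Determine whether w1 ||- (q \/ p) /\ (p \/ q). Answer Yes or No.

No

w1 ||-/- (q \/ p) /\ (p \/ q) since w1 fails q \/ p.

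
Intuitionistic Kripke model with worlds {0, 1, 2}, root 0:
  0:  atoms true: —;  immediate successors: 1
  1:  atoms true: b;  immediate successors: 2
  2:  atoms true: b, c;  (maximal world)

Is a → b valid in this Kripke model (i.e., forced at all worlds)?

Yes

0 ⊩ a → b vacuously: no world accessible from 0 forces the antecedent a.
Since the root 0 forces a → b and forcing is persistent (monotone upward), every world forces it.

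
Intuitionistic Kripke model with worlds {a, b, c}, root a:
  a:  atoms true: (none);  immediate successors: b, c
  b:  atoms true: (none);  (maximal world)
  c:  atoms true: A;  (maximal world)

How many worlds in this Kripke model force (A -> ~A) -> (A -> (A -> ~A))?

3

a: forces it.
b: forces it.
c: forces it.
Worlds forcing the formula: {a, b, c}.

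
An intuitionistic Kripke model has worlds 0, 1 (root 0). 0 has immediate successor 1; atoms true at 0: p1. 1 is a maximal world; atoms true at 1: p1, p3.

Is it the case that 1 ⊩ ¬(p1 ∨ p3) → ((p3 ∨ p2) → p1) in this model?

1 ⊩ ¬(p1 ∨ p3) → ((p3 ∨ p2) → p1) vacuously: no world accessible from 1 forces the antecedent ¬(p1 ∨ p3).

Yes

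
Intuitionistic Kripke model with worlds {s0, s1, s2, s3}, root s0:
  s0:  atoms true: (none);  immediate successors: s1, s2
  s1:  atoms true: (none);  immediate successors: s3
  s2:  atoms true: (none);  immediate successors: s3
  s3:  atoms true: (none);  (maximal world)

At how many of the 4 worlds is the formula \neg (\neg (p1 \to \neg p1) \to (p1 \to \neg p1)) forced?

s0: does not force it — s0 \nVdash \neg (\neg (p1 \to \neg p1) \to (p1 \to \neg p1)) since s0 is accessible from s0 and s0 \Vdash \neg (p1 \to \neg p1) \to (p1 \to \neg p1).
s1: does not force it.
s2: does not force it.
s3: does not force it.
Worlds forcing the formula: { }.

0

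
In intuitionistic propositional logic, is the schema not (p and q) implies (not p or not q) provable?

No

This is the constructively invalid direction of De Morgan's law for conjunction, which is not intuitionistically valid.
A Kripke countermodel: worlds u, v, w; order generated by u <= v, u <= w; atoms true at each world — u:{}; v:{p}; w:{q}.
u does not force not (p and q) implies (not p or not q): already at u itself, u forces not (p and q) but u does not force not p or not q.
u does not force not p or not q: neither disjunct is forced at u.
u does not force not p since v is accessible from u and v forces p.
So the root u does not force the formula.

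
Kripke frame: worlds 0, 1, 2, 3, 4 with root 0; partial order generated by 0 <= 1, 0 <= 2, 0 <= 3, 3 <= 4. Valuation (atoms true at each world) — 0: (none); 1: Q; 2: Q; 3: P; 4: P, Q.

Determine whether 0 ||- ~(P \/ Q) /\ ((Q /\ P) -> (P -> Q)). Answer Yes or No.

No

0 ||-/- ~(P \/ Q) /\ ((Q /\ P) -> (P -> Q)) since 0 fails ~(P \/ Q).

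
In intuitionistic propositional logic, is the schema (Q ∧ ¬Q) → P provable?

This is an instance of ex falso quodlibet, which is intuitionistically derivable.
No world can force both Q and ¬Q, so the antecedent Q ∧ ¬Q is never forced and the implication holds vacuously at every world.

Yes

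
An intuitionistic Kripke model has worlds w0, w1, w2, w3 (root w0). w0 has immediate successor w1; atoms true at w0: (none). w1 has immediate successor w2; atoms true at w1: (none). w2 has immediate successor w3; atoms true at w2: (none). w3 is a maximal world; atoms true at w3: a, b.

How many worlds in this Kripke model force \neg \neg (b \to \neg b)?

w0: does not force it — w0 \nVdash \neg \neg (b \to \neg b) since w0 is accessible from w0 and w0 \Vdash \neg (b \to \neg b).
w1: does not force it — w1 \nVdash \neg \neg (b \to \neg b) since w1 is accessible from w1 and w1 \Vdash \neg (b \to \neg b).
w2: does not force it — w2 \nVdash \neg \neg (b \to \neg b) since w2 is accessible from w2 and w2 \Vdash \neg (b \to \neg b).
w3: does not force it.
Worlds forcing the formula: { }.

0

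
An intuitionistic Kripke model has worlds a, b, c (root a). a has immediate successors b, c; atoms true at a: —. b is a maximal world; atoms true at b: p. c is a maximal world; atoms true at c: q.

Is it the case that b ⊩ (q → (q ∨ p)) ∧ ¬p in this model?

b ⊮ (q → (q ∨ p)) ∧ ¬p since b fails ¬p.

No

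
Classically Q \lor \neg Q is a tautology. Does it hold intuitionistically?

This is the law of excluded middle, which is not intuitionistically valid.
A Kripke countermodel: worlds s0, s1; order generated by s0 \le s1; atoms true at each world — s0:{}; s1:{Q}.
s0 \nVdash Q \lor \neg Q: neither disjunct is forced at s0.
s0 lacks atom Q, so s0 \nVdash Q.
So the root s0 does not force the formula.

No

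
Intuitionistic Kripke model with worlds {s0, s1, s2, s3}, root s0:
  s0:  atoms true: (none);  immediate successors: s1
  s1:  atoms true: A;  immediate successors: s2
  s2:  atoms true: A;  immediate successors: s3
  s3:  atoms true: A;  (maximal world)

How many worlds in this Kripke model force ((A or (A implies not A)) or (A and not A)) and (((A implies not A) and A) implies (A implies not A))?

3

s0: does not force it — s0 does not force ((A or (A implies not A)) or (A and not A)) and (((A implies not A) and A) implies (A implies not A)) since s0 fails (A or (A implies not A)) or (A and not A).
s1: forces it.
s2: forces it.
s3: forces it.
Worlds forcing the formula: {s1, s2, s3}.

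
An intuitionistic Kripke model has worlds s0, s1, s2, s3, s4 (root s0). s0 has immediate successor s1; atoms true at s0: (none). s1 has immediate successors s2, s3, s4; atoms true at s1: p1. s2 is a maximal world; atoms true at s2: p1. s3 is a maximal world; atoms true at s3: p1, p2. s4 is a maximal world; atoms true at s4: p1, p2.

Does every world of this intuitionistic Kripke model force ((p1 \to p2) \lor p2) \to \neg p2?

No

Not every world: s0 \nVdash ((p1 \to p2) \lor p2) \to \neg p2.
s0 \nVdash ((p1 \to p2) \lor p2) \to \neg p2: at the accessible world s3, s3 \Vdash (p1 \to p2) \lor p2 but s3 \nVdash \neg p2.
s3 \nVdash \neg p2 since s3 is accessible from s3 and s3 \Vdash p2.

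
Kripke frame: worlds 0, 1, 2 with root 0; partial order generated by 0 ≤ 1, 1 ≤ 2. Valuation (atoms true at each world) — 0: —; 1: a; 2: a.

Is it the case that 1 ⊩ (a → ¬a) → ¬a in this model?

1 ⊩ (a → ¬a) → ¬a vacuously: no world accessible from 1 forces the antecedent a → ¬a.

Yes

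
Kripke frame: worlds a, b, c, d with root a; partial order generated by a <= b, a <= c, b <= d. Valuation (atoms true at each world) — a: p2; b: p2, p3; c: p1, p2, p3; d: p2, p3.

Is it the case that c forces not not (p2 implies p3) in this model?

c forces not not (p2 implies p3): no world accessible from c forces not (p2 implies p3).

Yes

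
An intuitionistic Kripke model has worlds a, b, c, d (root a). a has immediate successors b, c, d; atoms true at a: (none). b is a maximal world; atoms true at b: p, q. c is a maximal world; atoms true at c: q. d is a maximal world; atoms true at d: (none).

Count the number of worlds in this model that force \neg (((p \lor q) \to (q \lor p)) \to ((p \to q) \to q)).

1

a: does not force it — a \nVdash \neg (((p \lor q) \to (q \lor p)) \to ((p \to q) \to q)) since b is accessible from a and b \Vdash ((p \lor q) \to (q \lor p)) \to ((p \to q) \to q).
b: does not force it — b \nVdash \neg (((p \lor q) \to (q \lor p)) \to ((p \to q) \to q)) since b is accessible from b and b \Vdash ((p \lor q) \to (q \lor p)) \to ((p \to q) \to q).
c: does not force it.
d: forces it.
Worlds forcing the formula: {d}.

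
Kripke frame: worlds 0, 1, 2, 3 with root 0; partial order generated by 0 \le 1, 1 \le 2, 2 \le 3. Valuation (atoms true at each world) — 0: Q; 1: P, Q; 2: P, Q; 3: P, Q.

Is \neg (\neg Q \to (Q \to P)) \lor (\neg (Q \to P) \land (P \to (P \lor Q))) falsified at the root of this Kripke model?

0 \nVdash \neg (\neg Q \to (Q \to P)) \lor (\neg (Q \to P) \land (P \to (P \lor Q))): neither disjunct is forced at 0.
0 \nVdash \neg (\neg Q \to (Q \to P)) since 0 is accessible from 0 and 0 \Vdash \neg Q \to (Q \to P).
0 \Vdash \neg Q \to (Q \to P) vacuously: no world accessible from 0 forces the antecedent \neg Q.
So the root 0 does not force \neg (\neg Q \to (Q \to P)) \lor (\neg (Q \to P) \land (P \to (P \lor Q))); the model is a countermodel.

Yes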